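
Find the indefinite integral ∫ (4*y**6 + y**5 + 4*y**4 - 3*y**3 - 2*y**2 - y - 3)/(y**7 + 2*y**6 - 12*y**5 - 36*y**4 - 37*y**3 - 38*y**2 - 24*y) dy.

log(y)/8 + 6067*log(y - 4)/4760 + 3*log(y + 1)/10 - 101*log(y + 2)/20 + 51*log(y + 3)/7 + 11*log(y**2 + 1)/340 - 7*atan(y)/170 + C

Factor the denominator: y*(y - 4)*(y + 1)*(y + 2)*(y + 3)*(y**2 + 1).
Partial-fraction decomposition: (11*y - 7)/(170*(y**2 + 1)) + 51/(7*(y + 3)) - 101/(20*(y + 2)) + 3/(10*(y + 1)) + 6067/(4760*(y - 4)) + 1/(8*y).
Integrate each term; A/(y−a) gives A·log|y−a|; the (By+D)/(y²+p²) term gives a log and an atan.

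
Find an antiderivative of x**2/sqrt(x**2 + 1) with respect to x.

Substitute x = tan(θ), so dx = sec(θ)^2 dθ and the radical becomes sqrt(x**2 + 1) = sec(θ) by the Pythagorean identity.
Integrate the resulting trig expression in θ, then back-substitute tan(θ) = x, sec(θ) = sqrt(x**2 + 1) (absorbing any constant into C).

x*sqrt(x**2 + 1)/2 - log(x + sqrt(x**2 + 1))/2 + C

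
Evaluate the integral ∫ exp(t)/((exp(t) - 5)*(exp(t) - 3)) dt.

log(exp(t) - 5)/2 - log(exp(t) - 3)/2 + C

Let u = e^t, du = e^t dt.
The integral becomes ∫ du/((u-3)(u-5)); decompose into partial fractions.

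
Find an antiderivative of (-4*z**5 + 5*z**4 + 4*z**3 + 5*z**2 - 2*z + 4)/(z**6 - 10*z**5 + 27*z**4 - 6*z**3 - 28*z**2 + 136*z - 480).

-4378*log(z - 5)/203 + 207*log(z - 4)/10 - 16*log(z - 3)/5 - 17*log(z + 2)/140 + 109*log(z**2 + 4)/1160 - 177*atan(z/2)/580 + C

Factor the denominator: (z - 5)*(z - 4)*(z - 3)*(z + 2)*(z**2 + 4).
Partial-fraction decomposition: (109*z - 354)/(580*(z**2 + 4)) - 17/(140*(z + 2)) - 16/(5*(z - 3)) + 207/(10*(z - 4)) - 4378/(203*(z - 5)).
Integrate each term; A/(z−a) gives A·log|z−a|; the (Bz+D)/(z²+p²) term gives a log and an atan.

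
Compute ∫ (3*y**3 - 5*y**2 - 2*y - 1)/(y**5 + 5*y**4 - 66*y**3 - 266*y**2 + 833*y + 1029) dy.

Factor the denominator: (y - 7)*(y - 3)*(y + 1)*(y + 7)**2.
Partial-fraction decomposition: -17359/(176400*(y + 7)) + 1261/(840*(y + 7)**2) - 7/(1152*(y + 1)) - 29/(1600*(y - 3)) + 769/(6272*(y - 7)).
Integrate each term; A/(y−a) gives A·log|y−a|; A/(y−a)² gives −A/(y−a).

769*log(y - 7)/6272 - 29*log(y - 3)/1600 - 7*log(y + 1)/1152 - 17359*log(y + 7)/176400 - 1261/(840*y + 5880) + C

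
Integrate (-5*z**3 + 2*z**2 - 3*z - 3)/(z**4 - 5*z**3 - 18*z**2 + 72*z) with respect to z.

-log(z)/24 - 343*log(z - 6)/60 + 43*log(z - 3)/21 - 361*log(z + 4)/280 + C

Factor the denominator: z*(z - 6)*(z - 3)*(z + 4).
Partial-fraction decomposition: -361/(280*(z + 4)) + 43/(21*(z - 3)) - 343/(60*(z - 6)) - 1/(24*z).
Integrate each term: A/(z−a) contributes A·log|z−a|.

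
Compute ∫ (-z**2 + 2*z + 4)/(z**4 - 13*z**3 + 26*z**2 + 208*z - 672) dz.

-31*log(z - 7)/33 + log(z - 6) - log(z - 4)/12 + log(z + 4)/44 + C

Factor the denominator: (z - 7)*(z - 6)*(z - 4)*(z + 4).
Partial-fraction decomposition: 1/(44*(z + 4)) - 1/(12*(z - 4)) + 1/(z - 6) - 31/(33*(z - 7)).
Integrate each term: A/(z−a) contributes A·log|z−a|.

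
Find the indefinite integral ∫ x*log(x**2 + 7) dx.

x**2*log(x**2 + 7)/2 - x**2/2 + 7*log(x**2 + 7)/2 + C

Let u = x**2 + 7, so du = (2*x) dx.
The integral becomes (1/2)·∫ log(u) du; integrate by parts with u′=log(u), dv′=du.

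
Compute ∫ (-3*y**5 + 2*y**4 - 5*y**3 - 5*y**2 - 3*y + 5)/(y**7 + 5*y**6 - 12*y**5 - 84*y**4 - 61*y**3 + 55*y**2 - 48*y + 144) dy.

Factor the denominator: (y - 4)*(y - 1)*(y + 3)**2*(y + 4)*(y**2 + 1).
Partial-fraction decomposition: (y + 17)/(340*(y**2 + 1)) + 3841/(680*(y + 4)) - 43291/(7840*(y + 3)) + 199/(56*(y + 3)**2) + 3/(160*(y - 1)) - 989/(6664*(y - 4)).
Integrate each term; A/(y−a) gives A·log|y−a|; the (By+D)/(y²+p²) term gives a log and an atan.

-989*log(y - 4)/6664 + 3*log(y - 1)/160 - 43291*log(y + 3)/7840 + 3841*log(y + 4)/680 + log(y**2 + 1)/680 + atan(y)/20 - 199/(56*y + 168) + C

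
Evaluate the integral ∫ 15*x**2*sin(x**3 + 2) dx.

Let u = x**3 + 2, so du = (3*x**2) dx.
Rewriting, the integral becomes 5·∫ sin(u) du = 5·-cos(u).
Substituting back, u = x**3 + 2.

-5*cos(x**3 + 2) + C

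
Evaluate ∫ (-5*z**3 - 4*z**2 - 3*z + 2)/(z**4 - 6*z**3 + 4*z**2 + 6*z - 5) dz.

-123*log(z - 5)/16 + 47*log(z - 1)/16 - log(z + 1)/4 - 5/(4*z - 4) + C

Factor the denominator: (z - 5)*(z - 1)**2*(z + 1).
Partial-fraction decomposition: -1/(4*(z + 1)) + 47/(16*(z - 1)) + 5/(4*(z - 1)**2) - 123/(16*(z - 5)).
Integrate each term; A/(z−a) gives A·log|z−a|; A/(z−a)² gives −A/(z−a).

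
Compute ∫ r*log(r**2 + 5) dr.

r**2*log(r**2 + 5)/2 - r**2/2 + 5*log(r**2 + 5)/2 + C

Let u = r**2 + 5, so du = (2*r) dr.
The integral becomes (1/2)·∫ log(u) du; integrate by parts with u′=log(u), dv′=du.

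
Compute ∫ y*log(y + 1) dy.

Use integration by parts with u = log(y + 1), dv = y dy.
Then du = 1/(y + 1) dy and v = y**2/2.

y**2*log(y + 1)/2 - y**2/4 + y/2 - log(y + 1)/2 + C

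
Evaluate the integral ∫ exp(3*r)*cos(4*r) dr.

Let I denote the integral. Integrate by parts with u = cos(4*r), dv = exp(3*r) dr, so v = exp(3*r)/3: I = exp(3*r)*cos(4*r)/3 + (4/3)·∫ exp(3*r)*sin(4*r) dr.
Apply parts again with u = sin(4*r), dv = exp(3*r) dr: ∫ exp(3*r)*sin(4*r) dr = exp(3*r)*sin(4*r)/3 − (4/3)·I. Substituting back brings back I: I = 4*exp(3*r)*sin(4*r)/9 + exp(3*r)*cos(4*r)/3 − (16/9)·I.
Solving for I: (1 + 16/9)·I equals the remaining terms, so I = (9/25)·(4*exp(3*r)*sin(4*r)/9 + exp(3*r)*cos(4*r)/3).

4*exp(3*r)*sin(4*r)/25 + 3*exp(3*r)*cos(4*r)/25 + C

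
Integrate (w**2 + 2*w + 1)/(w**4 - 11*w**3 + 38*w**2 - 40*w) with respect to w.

Factor the denominator: w*(w - 5)*(w - 4)*(w - 2).
Partial-fraction decomposition: 3/(4*(w - 2)) - 25/(8*(w - 4)) + 12/(5*(w - 5)) - 1/(40*w).
Integrate each term: A/(w−a) contributes A·log|w−a|.

-log(w)/40 + 12*log(w - 5)/5 - 25*log(w - 4)/8 + 3*log(w - 2)/4 + C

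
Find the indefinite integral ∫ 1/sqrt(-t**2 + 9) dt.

Substitute t = 3·sin(θ), so dt = 3·cos(θ) dθ and the radical becomes sqrt(-t**2 + 9) = 3·cos(θ) by the Pythagorean identity.
Integrate the resulting trig expression in θ, then back-substitute θ = asin(t/3), sin(θ) = t/3, cos(θ) = sqrt(-t**2 + 9)/3 (absorbing any constant into C).

asin(t/3) + C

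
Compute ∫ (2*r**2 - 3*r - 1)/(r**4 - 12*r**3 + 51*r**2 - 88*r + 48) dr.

Factor the denominator: (r - 4)**2*(r - 3)*(r - 1).
Partial-fraction decomposition: 1/(9*(r - 1)) + 4/(r - 3) - 37/(9*(r - 4)) + 19/(3*(r - 4)**2).
Integrate each term; A/(r−a) gives A·log|r−a|; A/(r−a)² gives −A/(r−a).

-37*log(r - 4)/9 + 4*log(r - 3) + log(r - 1)/9 - 19/(3*r - 12) + C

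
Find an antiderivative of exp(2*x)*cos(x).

Let I denote the integral. Integrate by parts with u = cos(x), dv = exp(2*x) dx, so v = exp(2*x)/2: I = exp(2*x)*cos(x)/2 + (1/2)·∫ exp(2*x)*sin(x) dx.
Apply parts again with u = sin(x), dv = exp(2*x) dx: ∫ exp(2*x)*sin(x) dx = exp(2*x)*sin(x)/2 − (1/2)·I. Substituting back brings back I: I = exp(2*x)*sin(x)/4 + exp(2*x)*cos(x)/2 − (1/4)·I.
Solving for I: (1 + 1/4)·I equals the remaining terms, so I = (4/5)·(exp(2*x)*sin(x)/4 + exp(2*x)*cos(x)/2).

exp(2*x)*sin(x)/5 + 2*exp(2*x)*cos(x)/5 + C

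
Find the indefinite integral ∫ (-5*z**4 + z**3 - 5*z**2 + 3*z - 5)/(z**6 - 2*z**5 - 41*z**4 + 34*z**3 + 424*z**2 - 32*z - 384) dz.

-6431*log(z - 6)/7000 + 1289*log(z - 4)/1920 - 11*log(z - 1)/750 + 19*log(z + 1)/630 + 33389*log(z + 4)/144000 + 1441/(1200*z + 4800) + C

Factor the denominator: (z - 6)*(z - 4)*(z - 1)*(z + 1)*(z + 4)**2.
Partial-fraction decomposition: 33389/(144000*(z + 4)) - 1441/(1200*(z + 4)**2) + 19/(630*(z + 1)) - 11/(750*(z - 1)) + 1289/(1920*(z - 4)) - 6431/(7000*(z - 6)).
Integrate each term; A/(z−a) gives A·log|z−a|; A/(z−a)² gives −A/(z−a).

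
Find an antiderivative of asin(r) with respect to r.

r*asin(r) + sqrt(-r**2 + 1) + C

Use integration by parts with u = arcsin(r), dv = dr.
Then du = 1/sqrt(-r**2 + 1) dr.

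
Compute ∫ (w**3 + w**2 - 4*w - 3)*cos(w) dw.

Use integration by parts with u = w**3 + w**2 - 4*w - 3, dv = cos(w) dw, so v = sin(w).
Apply parts 3 times (tabular method): alternate signs, differentiate u down to 0, integrate dv up.

w**3*sin(w) + w**2*sin(w) + 3*w**2*cos(w) - 10*w*sin(w) + 2*w*cos(w) - 5*sin(w) - 10*cos(w) + C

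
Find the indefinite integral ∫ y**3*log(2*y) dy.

y**4*(log(y) + log(2))/4 - y**4/16 + C

Use integration by parts with u = log(2*y), dv = y**3 dy.
Then du = 1/y dy and v = y**4/4.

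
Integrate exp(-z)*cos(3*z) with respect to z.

3*exp(-z)*sin(3*z)/10 - exp(-z)*cos(3*z)/10 + C

Let I denote the integral. Integrate by parts with u = cos(3*z), dv = exp(-z) dz, so v = -exp(-z): I = -exp(-z)*cos(3*z) − 3·∫ exp(-z)*sin(3*z) dz.
Apply parts again with u = sin(3*z), dv = exp(-z) dz: ∫ exp(-z)*sin(3*z) dz = -exp(-z)*sin(3*z) + 3·I. Substituting back brings back I: I = 3*exp(-z)*sin(3*z) - exp(-z)*cos(3*z) − 9·I.
Solving for I: (1 + 9)·I equals the remaining terms, so I = (1/10)·(3*exp(-z)*sin(3*z) - exp(-z)*cos(3*z)).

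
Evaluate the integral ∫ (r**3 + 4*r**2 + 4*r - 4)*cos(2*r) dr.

Use integration by parts with u = r**3 + 4*r**2 + 4*r - 4, dv = cos(2*r) dr, so v = sin(2*r)/2.
Apply parts 3 times (tabular method): alternate signs, differentiate u down to 0, integrate dv up.

r**3*sin(2*r)/2 + 2*r**2*sin(2*r) + 3*r**2*cos(2*r)/4 + 5*r*sin(2*r)/4 + 2*r*cos(2*r) - 3*sin(2*r) + 5*cos(2*r)/8 + C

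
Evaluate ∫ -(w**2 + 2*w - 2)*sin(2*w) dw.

w**2*cos(2*w)/2 - w*sin(2*w)/2 + w*cos(2*w) - sin(2*w)/2 - 5*cos(2*w)/4 + C

Use integration by parts with u = w**2 + 2*w - 2, dv = -sin(2*w) dw, so v = cos(2*w)/2.
Apply parts 2 times (tabular method): alternate signs, differentiate u down to 0, integrate dv up.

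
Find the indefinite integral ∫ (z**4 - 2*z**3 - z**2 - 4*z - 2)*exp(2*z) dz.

(2*z**4 - 8*z**3 + 10*z**2 - 18*z + 5)*exp(2*z)/4 + C

Use integration by parts with u = z**4 - 2*z**3 - z**2 - 4*z - 2, dv = exp(2*z) dz, so v = exp(2*z)/2.
Apply parts 4 times (tabular method): alternate signs, differentiate u down to 0, integrate dv up.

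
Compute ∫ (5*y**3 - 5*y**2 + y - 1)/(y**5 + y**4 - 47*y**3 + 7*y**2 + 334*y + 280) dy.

log(y - 5) - 81*log(y - 4)/110 - log(y + 1)/15 + 3*log(y + 2)/10 - 82*log(y + 7)/165 + C

Factor the denominator: (y - 5)*(y - 4)*(y + 1)*(y + 2)*(y + 7).
Partial-fraction decomposition: -82/(165*(y + 7)) + 3/(10*(y + 2)) - 1/(15*(y + 1)) - 81/(110*(y - 4)) + 1/(y - 5).
Integrate each term: A/(y−a) contributes A·log|y−a|.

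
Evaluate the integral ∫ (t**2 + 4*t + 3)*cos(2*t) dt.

Use integration by parts with u = t**2 + 4*t + 3, dv = cos(2*t) dt, so v = sin(2*t)/2.
Apply parts 2 times (tabular method): alternate signs, differentiate u down to 0, integrate dv up.

t**2*sin(2*t)/2 + 2*t*sin(2*t) + t*cos(2*t)/2 + 5*sin(2*t)/4 + cos(2*t) + C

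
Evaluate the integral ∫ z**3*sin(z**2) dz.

-z**2*cos(z**2)/2 + sin(z**2)/2 + C

Let u = z², du = 2z dz; rewrite as (1/2)∫ u^1·sin(1u) du.
Now integrate by parts 1 time.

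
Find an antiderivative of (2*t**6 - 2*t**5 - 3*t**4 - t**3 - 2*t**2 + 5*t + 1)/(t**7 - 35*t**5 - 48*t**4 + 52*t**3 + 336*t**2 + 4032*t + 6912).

14723*log(t - 6)/14400 - 1767*log(t - 4)/6400 + 45*log(t + 2)/832 + 167807*log(t + 4)/160000 + 5513*log(t**2 + 9)/73125 - 8668*atan(t/3)/73125 + 1897/(800*t + 3200) + C

Factor the denominator: (t - 6)*(t - 4)*(t + 2)*(t + 4)**2*(t**2 + 9).
Partial-fraction decomposition: 2*(5513*t - 13002)/(73125*(t**2 + 9)) + 167807/(160000*(t + 4)) - 1897/(800*(t + 4)**2) + 45/(832*(t + 2)) - 1767/(6400*(t - 4)) + 14723/(14400*(t - 6)).
Integrate each term; A/(t−a) gives A·log|t−a|; the (Bt+D)/(t²+p²) term gives a log and an atan.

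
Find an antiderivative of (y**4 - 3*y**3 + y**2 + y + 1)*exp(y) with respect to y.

(y**4 - 7*y**3 + 22*y**2 - 43*y + 44)*exp(y) + C

Use integration by parts with u = y**4 - 3*y**3 + y**2 + y + 1, dv = exp(y) dy, so v = exp(y).
Apply parts 4 times (tabular method): alternate signs, differentiate u down to 0, integrate dv up.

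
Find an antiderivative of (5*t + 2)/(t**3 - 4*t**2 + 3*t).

2*log(t)/3 + 17*log(t - 3)/6 - 7*log(t - 1)/2 + C

Factor the denominator: t*(t - 3)*(t - 1).
Partial-fraction decomposition: -7/(2*(t - 1)) + 17/(6*(t - 3)) + 2/(3*t).
Integrate each term: A/(t−a) contributes A·log|t−a|.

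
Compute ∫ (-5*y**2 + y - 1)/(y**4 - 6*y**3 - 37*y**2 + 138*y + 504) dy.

Factor the denominator: (y - 7)*(y - 6)*(y + 3)*(y + 4).
Partial-fraction decomposition: 17/(22*(y + 4)) - 49/(90*(y + 3)) + 35/(18*(y - 6)) - 239/(110*(y - 7)).
Integrate each term: A/(y−a) contributes A·log|y−a|.

-239*log(y - 7)/110 + 35*log(y - 6)/18 - 49*log(y + 3)/90 + 17*log(y + 4)/22 + C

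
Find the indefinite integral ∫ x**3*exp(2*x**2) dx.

Let u = x², du = 2x dx; rewrite as (1/2)∫ u^1·exp(2u) du.
Now integrate by parts 1 time.

(2*x**2 - 1)*exp(2*x**2)/8 + C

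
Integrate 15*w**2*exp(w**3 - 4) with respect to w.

Let u = w**3 - 4, so du = (3*w**2) dw.
Rewriting, the integral becomes 5·∫ e^u du = 5·e^u.
Substituting back, u = w**3 - 4.

5*exp(w**3 - 4) + C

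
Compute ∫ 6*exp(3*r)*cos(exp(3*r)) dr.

2*sin(exp(3*r)) + C

Let u = exp(3*r), so du = (3*exp(3*r)) dr.
Rewriting, the integral becomes 2·∫ cos(u) du = 2·sin(u).
Substituting back, u = exp(3*r).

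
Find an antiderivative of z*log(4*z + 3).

z**2*log(4*z + 3)/2 - z**2/4 + 3*z/8 - 9*log(4*z + 3)/32 + C

Use integration by parts with u = log(4*z + 3), dv = z dz.
Then du = 4/(4*z + 3) dz and v = z**2/2.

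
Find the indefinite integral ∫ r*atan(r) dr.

Use integration by parts with u = arctan(r), dv = r dr.
Then du = 1/(r**2 + 1) dr.

r**2*atan(r)/2 - r/2 + atan(r)/2 + C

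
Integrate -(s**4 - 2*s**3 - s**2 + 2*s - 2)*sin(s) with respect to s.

s**4*cos(s) - 4*s**3*sin(s) - 2*s**3*cos(s) + 6*s**2*sin(s) - 13*s**2*cos(s) + 26*s*sin(s) + 14*s*cos(s) - 14*sin(s) + 24*cos(s) + C

Use integration by parts with u = s**4 - 2*s**3 - s**2 + 2*s - 2, dv = -sin(s) ds, so v = cos(s).
Apply parts 4 times (tabular method): alternate signs, differentiate u down to 0, integrate dv up.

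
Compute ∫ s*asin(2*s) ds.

Use integration by parts with u = arcsin(2*s), dv = s ds.
Then du = 2/sqrt(-4*s**2 + 1) ds.

s**2*asin(2*s)/2 + s*sqrt(-4*s**2 + 1)/8 - asin(2*s)/16 + C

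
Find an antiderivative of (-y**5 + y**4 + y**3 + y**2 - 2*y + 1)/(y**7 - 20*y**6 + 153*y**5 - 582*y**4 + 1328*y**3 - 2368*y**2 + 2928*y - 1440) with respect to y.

Factor the denominator: (y - 6)**2*(y - 5)*(y - 2)*(y - 1)*(y**2 + 4).
Partial-fraction decomposition: -(3899*y - 486)/(232000*(y**2 + 4)) + 1/(500*(y - 1)) + 7/(384*(y - 2)) - 2359/(348*(y - 5)) + 21681/(3200*(y - 6)) - 6239/(800*(y - 6)**2).
Integrate each term; A/(y−a) gives A·log|y−a|; the (By+D)/(y²+p²) term gives a log and an atan.

21681*log(y - 6)/3200 - 2359*log(y - 5)/348 + 7*log(y - 2)/384 + log(y - 1)/500 - 3899*log(y**2 + 4)/464000 + 243*atan(y/2)/232000 + 6239/(800*y - 4800) + C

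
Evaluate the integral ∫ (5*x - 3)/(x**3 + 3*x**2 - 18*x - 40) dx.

Factor the denominator: (x - 4)*(x + 2)*(x + 5).
Partial-fraction decomposition: -28/(27*(x + 5)) + 13/(18*(x + 2)) + 17/(54*(x - 4)).
Integrate each term: A/(x−a) contributes A·log|x−a|.

17*log(x - 4)/54 + 13*log(x + 2)/18 - 28*log(x + 5)/27 + C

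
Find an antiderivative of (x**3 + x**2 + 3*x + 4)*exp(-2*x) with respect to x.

Use integration by parts with u = x**3 + x**2 + 3*x + 4, dv = exp(-2*x) dx, so v = -exp(-2*x)/2.
Apply parts 3 times (tabular method): alternate signs, differentiate u down to 0, integrate dv up.

(-4*x**3 - 10*x**2 - 22*x - 27)*exp(-2*x)/8 + C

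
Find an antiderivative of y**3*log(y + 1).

Use integration by parts with u = log(y + 1), dv = y**3 dy.
Then du = 1/(y + 1) dy and v = y**4/4.

y**4*log(y + 1)/4 - y**4/16 + y**3/12 - y**2/8 + y/4 - log(y + 1)/4 + C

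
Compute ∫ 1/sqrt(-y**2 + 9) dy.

Substitute y = 3·sin(θ), so dy = 3·cos(θ) dθ and the radical becomes sqrt(-y**2 + 9) = 3·cos(θ) by the Pythagorean identity.
Integrate the resulting trig expression in θ, then back-substitute θ = asin(y/3), sin(θ) = y/3, cos(θ) = sqrt(-y**2 + 9)/3 (absorbing any constant into C).

asin(y/3) + C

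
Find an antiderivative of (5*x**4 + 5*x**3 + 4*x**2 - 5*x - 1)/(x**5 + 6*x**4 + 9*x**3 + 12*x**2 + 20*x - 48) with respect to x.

2*log(x - 1)/25 - 80*log(x + 3)/13 + 1043*log(x + 4)/100 + 837*log(x**2 + 4)/2600 - 296*atan(x/2)/325 + C

Factor the denominator: (x - 1)*(x + 3)*(x + 4)*(x**2 + 4).
Partial-fraction decomposition: (837*x - 2368)/(1300*(x**2 + 4)) + 1043/(100*(x + 4)) - 80/(13*(x + 3)) + 2/(25*(x - 1)).
Integrate each term; A/(x−a) gives A·log|x−a|; the (Bx+D)/(x²+p²) term gives a log and an atan.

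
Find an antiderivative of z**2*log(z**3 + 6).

z**3*log(z**3 + 6)/3 - z**3/3 + 2*log(z**3 + 6) + C

Let u = z**3 + 6, so du = (3*z**2) dz.
The integral becomes (1/3)·∫ log(u) du; integrate by parts with u′=log(u), dv′=du.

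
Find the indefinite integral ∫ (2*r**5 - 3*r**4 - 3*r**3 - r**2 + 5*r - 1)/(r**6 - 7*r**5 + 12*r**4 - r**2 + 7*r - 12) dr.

Factor the denominator: (r - 4)*(r - 3)*(r - 1)*(r + 1)*(r**2 + 1).
Partial-fraction decomposition: -(89*r - 103)/(340*(r**2 + 1)) + 9/(80*(r + 1)) - 1/(24*(r - 1)) - 167/(80*(r - 3)) + 1091/(255*(r - 4)).
Integrate each term; A/(r−a) gives A·log|r−a|; the (Br+D)/(r²+p²) term gives a log and an atan.

1091*log(r - 4)/255 - 167*log(r - 3)/80 - log(r - 1)/24 + 9*log(r + 1)/80 - 89*log(r**2 + 1)/680 + 103*atan(r)/340 + C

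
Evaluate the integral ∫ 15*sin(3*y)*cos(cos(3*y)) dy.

-5*sin(cos(3*y)) + C

Let u = cos(3*y), so du = (-3*sin(3*y)) dy.
Rewriting, the integral becomes -5·∫ cos(u) du = -5·sin(u).
Substituting back, u = cos(3*y).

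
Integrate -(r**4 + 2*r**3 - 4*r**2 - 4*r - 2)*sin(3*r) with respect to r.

Use integration by parts with u = r**4 + 2*r**3 - 4*r**2 - 4*r - 2, dv = -sin(3*r) dr, so v = cos(3*r)/3.
Apply parts 4 times (tabular method): alternate signs, differentiate u down to 0, integrate dv up.

r**4*cos(3*r)/3 - 4*r**3*sin(3*r)/9 + 2*r**3*cos(3*r)/3 - 2*r**2*sin(3*r)/3 - 16*r**2*cos(3*r)/9 + 32*r*sin(3*r)/27 - 16*r*cos(3*r)/9 + 16*sin(3*r)/27 - 22*cos(3*r)/81 + C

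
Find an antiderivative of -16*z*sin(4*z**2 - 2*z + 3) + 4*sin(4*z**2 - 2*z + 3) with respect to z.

2*cos(4*z**2 - 2*z + 3) + C

Let u = 4*z**2 - 2*z + 3, so du = (8*z - 2) dz.
Rewriting, the integral becomes -2·∫ sin(u) du = -2·-cos(u).
Substituting back, u = 4*z**2 - 2*z + 3.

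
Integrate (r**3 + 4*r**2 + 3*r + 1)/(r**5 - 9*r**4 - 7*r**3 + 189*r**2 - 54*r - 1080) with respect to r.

379*log(r - 6)/162 - 241*log(r - 5)/64 + 141*log(r - 4)/98 - 3215*log(r + 3)/254016 + 1/(504*r + 1512) + C

Factor the denominator: (r - 6)*(r - 5)*(r - 4)*(r + 3)**2.
Partial-fraction decomposition: -3215/(254016*(r + 3)) - 1/(504*(r + 3)**2) + 141/(98*(r - 4)) - 241/(64*(r - 5)) + 379/(162*(r - 6)).
Integrate each term; A/(r−a) gives A·log|r−a|; A/(r−a)² gives −A/(r−a).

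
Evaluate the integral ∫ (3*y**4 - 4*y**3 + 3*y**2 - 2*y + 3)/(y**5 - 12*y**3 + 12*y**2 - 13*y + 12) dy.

Factor the denominator: (y - 3)*(y - 1)*(y + 4)*(y**2 + 1).
Partial-fraction decomposition: (33*y + 4)/(170*(y**2 + 1)) + 1083/(595*(y + 4)) - 3/(20*(y - 1)) + 159/(140*(y - 3)).
Integrate each term; A/(y−a) gives A·log|y−a|; the (By+D)/(y²+p²) term gives a log and an atan.

159*log(y - 3)/140 - 3*log(y - 1)/20 + 1083*log(y + 4)/595 + 33*log(y**2 + 1)/340 + 2*atan(y)/85 + C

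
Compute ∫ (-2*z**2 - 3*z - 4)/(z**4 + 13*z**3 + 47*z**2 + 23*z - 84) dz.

Factor the denominator: (z - 1)*(z + 3)*(z + 4)*(z + 7).
Partial-fraction decomposition: 27/(32*(z + 7)) - 8/(5*(z + 4)) + 13/(16*(z + 3)) - 9/(160*(z - 1)).
Integrate each term: A/(z−a) contributes A·log|z−a|.

-9*log(z - 1)/160 + 13*log(z + 3)/16 - 8*log(z + 4)/5 + 27*log(z + 7)/32 + C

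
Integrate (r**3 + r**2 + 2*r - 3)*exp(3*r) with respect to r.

(3*r**3 + 6*r - 11)*exp(3*r)/9 + C

Use integration by parts with u = r**3 + r**2 + 2*r - 3, dv = exp(3*r) dr, so v = exp(3*r)/3.
Apply parts 3 times (tabular method): alternate signs, differentiate u down to 0, integrate dv up.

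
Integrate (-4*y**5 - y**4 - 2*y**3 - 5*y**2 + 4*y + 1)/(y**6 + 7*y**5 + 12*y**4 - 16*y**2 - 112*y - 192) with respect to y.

-57*log(y - 2)/320 - 101*log(y + 2)/64 + 889*log(y + 3)/65 - 1291*log(y + 4)/80 + 451*log(y**2 + 4)/4160 + 177*atan(y/2)/520 + C

Factor the denominator: (y - 2)*(y + 2)*(y + 3)*(y + 4)*(y**2 + 4).
Partial-fraction decomposition: (451*y + 1416)/(2080*(y**2 + 4)) - 1291/(80*(y + 4)) + 889/(65*(y + 3)) - 101/(64*(y + 2)) - 57/(320*(y - 2)).
Integrate each term; A/(y−a) gives A·log|y−a|; the (By+D)/(y²+p²) term gives a log and an atan.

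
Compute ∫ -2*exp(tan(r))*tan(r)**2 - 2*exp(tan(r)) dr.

-2*exp(tan(r)) + C

Let u = tan(r), so du = (tan(r)**2 + 1) dr.
Rewriting, the integral becomes -2·∫ e^u du = -2·e^u.
Substituting back, u = tan(r).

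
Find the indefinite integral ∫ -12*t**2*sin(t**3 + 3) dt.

Let u = t**3 + 3, so du = (3*t**2) dt.
Rewriting, the integral becomes -4·∫ sin(u) du = -4·-cos(u).
Substituting back, u = t**3 + 3.

4*cos(t**3 + 3) + C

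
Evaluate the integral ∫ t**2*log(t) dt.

t**3*log(t)/3 - t**3/9 + C

Use integration by parts with u = log(t), dv = t**2 dt.
Then du = 1/t dt and v = t**3/3.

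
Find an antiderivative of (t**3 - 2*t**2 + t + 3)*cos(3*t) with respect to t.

t**3*sin(3*t)/3 - 2*t**2*sin(3*t)/3 + t**2*cos(3*t)/3 + t*sin(3*t)/9 - 4*t*cos(3*t)/9 + 31*sin(3*t)/27 + cos(3*t)/27 + C

Use integration by parts with u = t**3 - 2*t**2 + t + 3, dv = cos(3*t) dt, so v = sin(3*t)/3.
Apply parts 3 times (tabular method): alternate signs, differentiate u down to 0, integrate dv up.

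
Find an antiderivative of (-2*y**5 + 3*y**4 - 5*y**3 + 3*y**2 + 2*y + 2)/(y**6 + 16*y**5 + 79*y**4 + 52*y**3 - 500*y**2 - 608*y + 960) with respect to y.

Factor the denominator: (y - 2)*(y - 1)*(y + 4)**2*(y + 5)*(y + 6).
Partial-fraction decomposition: -10309/(112*(y + 6)) + 2939/(14*(y + 5)) - 26969/(225*(y + 4)) + 1589/(30*(y + 4)**2) - 1/(350*(y - 1)) - 19/(1008*(y - 2)).
Integrate each term; A/(y−a) gives A·log|y−a|; A/(y−a)² gives −A/(y−a).

-19*log(y - 2)/1008 - log(y - 1)/350 - 26969*log(y + 4)/225 + 2939*log(y + 5)/14 - 10309*log(y + 6)/112 - 1589/(30*y + 120) + C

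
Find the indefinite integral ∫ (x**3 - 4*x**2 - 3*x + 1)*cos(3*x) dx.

x**3*sin(3*x)/3 - 4*x**2*sin(3*x)/3 + x**2*cos(3*x)/3 - 11*x*sin(3*x)/9 - 8*x*cos(3*x)/9 + 17*sin(3*x)/27 - 11*cos(3*x)/27 + C

Use integration by parts with u = x**3 - 4*x**2 - 3*x + 1, dv = cos(3*x) dx, so v = sin(3*x)/3.
Apply parts 3 times (tabular method): alternate signs, differentiate u down to 0, integrate dv up.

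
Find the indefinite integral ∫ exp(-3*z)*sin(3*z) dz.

-exp(-3*z)*sin(3*z)/6 - exp(-3*z)*cos(3*z)/6 + C

Let I denote the integral. Integrate by parts with u = sin(3*z), dv = exp(-3*z) dz, so v = -exp(-3*z)/3: I = -exp(-3*z)*sin(3*z)/3 + ∫ exp(-3*z)*cos(3*z) dz.
Apply parts again with u = cos(3*z), dv = exp(-3*z) dz: ∫ exp(-3*z)*cos(3*z) dz = -exp(-3*z)*cos(3*z)/3 − I. Substituting back brings back I: I = -exp(-3*z)*sin(3*z)/3 - exp(-3*z)*cos(3*z)/3 − I.
Solving for I: (1 + 1)·I equals the remaining terms, so I = (1/2)·(-exp(-3*z)*sin(3*z)/3 - exp(-3*z)*cos(3*z)/3).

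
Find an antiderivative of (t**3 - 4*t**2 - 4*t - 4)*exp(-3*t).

Use integration by parts with u = t**3 - 4*t**2 - 4*t - 4, dv = exp(-3*t) dt, so v = -exp(-3*t)/3.
Apply parts 3 times (tabular method): alternate signs, differentiate u down to 0, integrate dv up.

(-t**3 + 3*t**2 + 6*t + 6)*exp(-3*t)/3 + C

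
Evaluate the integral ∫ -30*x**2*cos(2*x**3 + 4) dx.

Let u = 2*x**3 + 4, so du = (6*x**2) dx.
Rewriting, the integral becomes -5·∫ cos(u) du = -5·sin(u).
Substituting back, u = 2*x**3 + 4.

-5*sin(2*x**3 + 4) + C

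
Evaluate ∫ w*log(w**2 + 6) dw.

w**2*log(w**2 + 6)/2 - w**2/2 + 3*log(w**2 + 6) + C

Let u = w**2 + 6, so du = (2*w) dw.
The integral becomes (1/2)·∫ log(u) du; integrate by parts with u′=log(u), dv′=du.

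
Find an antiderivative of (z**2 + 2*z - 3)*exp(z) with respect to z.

(z**2 - 3)*exp(z) + C

Use integration by parts with u = z**2 + 2*z - 3, dv = exp(z) dz, so v = exp(z).
Apply parts 2 times (tabular method): alternate signs, differentiate u down to 0, integrate dv up.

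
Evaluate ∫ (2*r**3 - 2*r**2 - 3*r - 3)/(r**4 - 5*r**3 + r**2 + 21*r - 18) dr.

111*log(r - 3)/50 - log(r - 1)/2 + 7*log(r + 2)/25 - 12/(5*r - 15) + C

Factor the denominator: (r - 3)**2*(r - 1)*(r + 2).
Partial-fraction decomposition: 7/(25*(r + 2)) - 1/(2*(r - 1)) + 111/(50*(r - 3)) + 12/(5*(r - 3)**2).
Integrate each term; A/(r−a) gives A·log|r−a|; A/(r−a)² gives −A/(r−a).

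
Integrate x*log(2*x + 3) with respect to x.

Use integration by parts with u = log(2*x + 3), dv = x dx.
Then du = 2/(2*x + 3) dx and v = x**2/2.

x**2*log(2*x + 3)/2 - x**2/4 + 3*x/4 - 9*log(2*x + 3)/8 + C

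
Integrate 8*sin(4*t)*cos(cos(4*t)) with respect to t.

-2*sin(cos(4*t)) + C

Let u = cos(4*t), so du = (-4*sin(4*t)) dt.
Rewriting, the integral becomes -2·∫ cos(u) du = -2·sin(u).
Substituting back, u = cos(4*t).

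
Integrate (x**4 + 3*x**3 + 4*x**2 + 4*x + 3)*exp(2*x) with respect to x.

(4*x**4 + 4*x**3 + 10*x**2 + 6*x + 9)*exp(2*x)/8 + C

Use integration by parts with u = x**4 + 3*x**3 + 4*x**2 + 4*x + 3, dv = exp(2*x) dx, so v = exp(2*x)/2.
Apply parts 4 times (tabular method): alternate signs, differentiate u down to 0, integrate dv up.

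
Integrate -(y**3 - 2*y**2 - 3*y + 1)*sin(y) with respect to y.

y**3*cos(y) - 3*y**2*sin(y) - 2*y**2*cos(y) + 4*y*sin(y) - 9*y*cos(y) + 9*sin(y) + 5*cos(y) + C

Use integration by parts with u = y**3 - 2*y**2 - 3*y + 1, dv = -sin(y) dy, so v = cos(y).
Apply parts 3 times (tabular method): alternate signs, differentiate u down to 0, integrate dv up.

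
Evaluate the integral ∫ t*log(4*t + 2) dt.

t**2*log(4*t + 2)/2 - t**2/4 + t/4 - log(2*t + 1)/8 + C

Use integration by parts with u = log(4*t + 2), dv = t dt.
Then du = 4/(4*t + 2) dt and v = t**2/2.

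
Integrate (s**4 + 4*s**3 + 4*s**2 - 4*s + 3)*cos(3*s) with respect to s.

s**4*sin(3*s)/3 + 4*s**3*sin(3*s)/3 + 4*s**3*cos(3*s)/9 + 8*s**2*sin(3*s)/9 + 4*s**2*cos(3*s)/3 - 20*s*sin(3*s)/9 + 16*s*cos(3*s)/27 + 65*sin(3*s)/81 - 20*cos(3*s)/27 + C

Use integration by parts with u = s**4 + 4*s**3 + 4*s**2 - 4*s + 3, dv = cos(3*s) ds, so v = sin(3*s)/3.
Apply parts 4 times (tabular method): alternate signs, differentiate u down to 0, integrate dv up.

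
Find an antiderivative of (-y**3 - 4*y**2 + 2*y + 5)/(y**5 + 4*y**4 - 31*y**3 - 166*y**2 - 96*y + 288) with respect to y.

Factor the denominator: (y - 6)*(y - 1)*(y + 3)*(y + 4)**2.
Partial-fraction decomposition: 179/(500*(y + 4)) + 3/(50*(y + 4)**2) - 5/(18*(y + 3)) - 1/(250*(y - 1)) - 343/(4500*(y - 6)).
Integrate each term; A/(y−a) gives A·log|y−a|; A/(y−a)² gives −A/(y−a).

-343*log(y - 6)/4500 - log(y - 1)/250 - 5*log(y + 3)/18 + 179*log(y + 4)/500 - 3/(50*y + 200) + C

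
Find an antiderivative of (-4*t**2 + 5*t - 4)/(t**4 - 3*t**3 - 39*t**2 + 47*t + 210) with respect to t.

Factor the denominator: (t - 7)*(t - 3)*(t + 2)*(t + 5).
Partial-fraction decomposition: 43/(96*(t + 5)) - 2/(9*(t + 2)) + 5/(32*(t - 3)) - 55/(144*(t - 7)).
Integrate each term: A/(t−a) contributes A·log|t−a|.

-55*log(t - 7)/144 + 5*log(t - 3)/32 - 2*log(t + 2)/9 + 43*log(t + 5)/96 + C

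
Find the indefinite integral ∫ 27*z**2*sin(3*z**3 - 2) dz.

-3*cos(3*z**3 - 2) + C

Let u = 3*z**3 - 2, so du = (9*z**2) dz.
Rewriting, the integral becomes 3·∫ sin(u) du = 3·-cos(u).
Substituting back, u = 3*z**3 - 2.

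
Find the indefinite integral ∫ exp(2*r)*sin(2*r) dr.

exp(2*r)*sin(2*r)/4 - exp(2*r)*cos(2*r)/4 + C

Let I denote the integral. Integrate by parts with u = sin(2*r), dv = exp(2*r) dr, so v = exp(2*r)/2: I = exp(2*r)*sin(2*r)/2 − ∫ exp(2*r)*cos(2*r) dr.
Apply parts again with u = cos(2*r), dv = exp(2*r) dr: ∫ exp(2*r)*cos(2*r) dr = exp(2*r)*cos(2*r)/2 + I. Substituting back brings back I: I = exp(2*r)*sin(2*r)/2 - exp(2*r)*cos(2*r)/2 − I.
Solving for I: (1 + 1)·I equals the remaining terms, so I = (1/2)·(exp(2*r)*sin(2*r)/2 - exp(2*r)*cos(2*r)/2).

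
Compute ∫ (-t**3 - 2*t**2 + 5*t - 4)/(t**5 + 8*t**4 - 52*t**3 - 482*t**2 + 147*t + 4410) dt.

Factor the denominator: (t - 7)*(t - 3)*(t + 5)*(t + 6)*(t + 7).
Partial-fraction decomposition: 103/(140*(t + 7)) - 110/(117*(t + 6)) + 23/(96*(t + 5)) + 17/(1440*(t - 3)) - 205/(4368*(t - 7)).
Integrate each term: A/(t−a) contributes A·log|t−a|.

-205*log(t - 7)/4368 + 17*log(t - 3)/1440 + 23*log(t + 5)/96 - 110*log(t + 6)/117 + 103*log(t + 7)/140 + C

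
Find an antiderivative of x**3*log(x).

x**4*log(x)/4 - x**4/16 + C

Use integration by parts with u = log(x), dv = x**3 dx.
Then du = 1/x dx and v = x**4/4.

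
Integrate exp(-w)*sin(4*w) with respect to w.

Let I denote the integral. Integrate by parts with u = sin(4*w), dv = exp(-w) dw, so v = -exp(-w): I = -exp(-w)*sin(4*w) + 4·∫ exp(-w)*cos(4*w) dw.
Apply parts again with u = cos(4*w), dv = exp(-w) dw: ∫ exp(-w)*cos(4*w) dw = -exp(-w)*cos(4*w) − 4·I. Substituting back brings back I: I = -exp(-w)*sin(4*w) - 4*exp(-w)*cos(4*w) − 16·I.
Solving for I: (1 + 16)·I equals the remaining terms, so I = (1/17)·(-exp(-w)*sin(4*w) - 4*exp(-w)*cos(4*w)).

-exp(-w)*sin(4*w)/17 - 4*exp(-w)*cos(4*w)/17 + C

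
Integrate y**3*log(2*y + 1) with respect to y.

Use integration by parts with u = log(2*y + 1), dv = y**3 dy.
Then du = 2/(2*y + 1) dy and v = y**4/4.

y**4*log(2*y + 1)/4 - y**4/16 + y**3/24 - y**2/32 + y/32 - log(2*y + 1)/64 + C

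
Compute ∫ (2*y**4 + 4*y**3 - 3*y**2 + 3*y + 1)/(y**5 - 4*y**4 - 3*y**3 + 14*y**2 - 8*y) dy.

-log(y)/8 + 733*log(y - 4)/216 - 10*log(y - 1)/9 - 17*log(y + 2)/108 + 7/(9*y - 9) + C

Factor the denominator: y*(y - 4)*(y - 1)**2*(y + 2).
Partial-fraction decomposition: -17/(108*(y + 2)) - 10/(9*(y - 1)) - 7/(9*(y - 1)**2) + 733/(216*(y - 4)) - 1/(8*y).
Integrate each term; A/(y−a) gives A·log|y−a|; A/(y−a)² gives −A/(y−a).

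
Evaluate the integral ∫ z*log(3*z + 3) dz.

z**2*log(3*z + 3)/2 - z**2/4 + z/2 - log(z + 1)/2 + C

Use integration by parts with u = log(3*z + 3), dv = z dz.
Then du = 3/(3*z + 3) dz and v = z**2/2.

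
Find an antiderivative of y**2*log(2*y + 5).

y**3*log(2*y + 5)/3 - y**3/9 + 5*y**2/12 - 25*y/12 + 125*log(2*y + 5)/24 + C

Use integration by parts with u = log(2*y + 5), dv = y**2 dy.
Then du = 2/(2*y + 5) dy and v = y**3/3.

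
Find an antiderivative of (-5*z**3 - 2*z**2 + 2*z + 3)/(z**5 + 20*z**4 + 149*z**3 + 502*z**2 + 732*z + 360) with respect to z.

Factor the denominator: (z + 1)*(z + 2)*(z + 5)*(z + 6)**2.
Partial-fraction decomposition: -18691/(400*(z + 6)) - 999/(20*(z + 6)**2) + 142/(3*(z + 5)) - 31/(48*(z + 2)) + 1/(25*(z + 1)).
Integrate each term; A/(z−a) gives A·log|z−a|; A/(z−a)² gives −A/(z−a).

log(z + 1)/25 - 31*log(z + 2)/48 + 142*log(z + 5)/3 - 18691*log(z + 6)/400 + 999/(20*z + 120) + C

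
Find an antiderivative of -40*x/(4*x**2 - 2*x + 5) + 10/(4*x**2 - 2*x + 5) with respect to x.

Let u = 4*x**2 - 2*x + 5, so du = (8*x - 2) dx.
Rewriting, the integral becomes -5·∫ 1/u du = -5·log(u).
Substituting back, u = 4*x**2 - 2*x + 5.

-5*log(4*x**2 - 2*x + 5) + C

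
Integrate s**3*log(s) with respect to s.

s**4*log(s)/4 - s**4/16 + C

Use integration by parts with u = log(s), dv = s**3 ds.
Then du = 1/s ds and v = s**4/4.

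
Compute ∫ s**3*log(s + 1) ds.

Use integration by parts with u = log(s + 1), dv = s**3 ds.
Then du = 1/(s + 1) ds and v = s**4/4.

s**4*log(s + 1)/4 - s**4/16 + s**3/12 - s**2/8 + s/4 - log(s + 1)/4 + C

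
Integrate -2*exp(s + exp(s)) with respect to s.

-2*exp(exp(s)) + C

Let u = exp(s), so du = (exp(s)) ds.
Rewriting, the integral becomes -2·∫ e^u du = -2·e^u.
Substituting back, u = exp(s).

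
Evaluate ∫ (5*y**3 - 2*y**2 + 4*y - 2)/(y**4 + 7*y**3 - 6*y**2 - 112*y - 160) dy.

151*log(y - 4)/216 + 29*log(y + 2)/18 - 185*log(y + 4)/8 + 697*log(y + 5)/27 + C

Factor the denominator: (y - 4)*(y + 2)*(y + 4)*(y + 5).
Partial-fraction decomposition: 697/(27*(y + 5)) - 185/(8*(y + 4)) + 29/(18*(y + 2)) + 151/(216*(y - 4)).
Integrate each term: A/(y−a) contributes A·log|y−a|.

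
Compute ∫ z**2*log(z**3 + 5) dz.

Let u = z**3 + 5, so du = (3*z**2) dz.
The integral becomes (1/3)·∫ log(u) du; integrate by parts with u′=log(u), dv′=du.

z**3*log(z**3 + 5)/3 - z**3/3 + 5*log(z**3 + 5)/3 + C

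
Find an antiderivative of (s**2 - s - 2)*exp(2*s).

Use integration by parts with u = s**2 - s - 2, dv = exp(2*s) ds, so v = exp(2*s)/2.
Apply parts 2 times (tabular method): alternate signs, differentiate u down to 0, integrate dv up.

(s**2 - 2*s - 1)*exp(2*s)/2 + C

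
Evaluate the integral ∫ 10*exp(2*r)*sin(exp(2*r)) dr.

-5*cos(exp(2*r)) + C

Let u = exp(2*r), so du = (2*exp(2*r)) dr.
Rewriting, the integral becomes 5·∫ sin(u) du = 5·-cos(u).
Substituting back, u = exp(2*r).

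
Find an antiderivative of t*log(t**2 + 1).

Let u = t**2 + 1, so du = (2*t) dt.
The integral becomes (1/2)·∫ log(u) du; integrate by parts with u′=log(u), dv′=du.

t**2*log(t**2 + 1)/2 - t**2/2 + log(t**2 + 1)/2 + C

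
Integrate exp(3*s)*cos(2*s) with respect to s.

Let I denote the integral. Integrate by parts with u = cos(2*s), dv = exp(3*s) ds, so v = exp(3*s)/3: I = exp(3*s)*cos(2*s)/3 + (2/3)·∫ exp(3*s)*sin(2*s) ds.
Apply parts again with u = sin(2*s), dv = exp(3*s) ds: ∫ exp(3*s)*sin(2*s) ds = exp(3*s)*sin(2*s)/3 − (2/3)·I. Substituting back brings back I: I = 2*exp(3*s)*sin(2*s)/9 + exp(3*s)*cos(2*s)/3 − (4/9)·I.
Solving for I: (1 + 4/9)·I equals the remaining terms, so I = (9/13)·(2*exp(3*s)*sin(2*s)/9 + exp(3*s)*cos(2*s)/3).

2*exp(3*s)*sin(2*s)/13 + 3*exp(3*s)*cos(2*s)/13 + C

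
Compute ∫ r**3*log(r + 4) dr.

Use integration by parts with u = log(r + 4), dv = r**3 dr.
Then du = 1/(r + 4) dr and v = r**4/4.

r**4*log(r + 4)/4 - r**4/16 + r**3/3 - 2*r**2 + 16*r - 64*log(r + 4) + C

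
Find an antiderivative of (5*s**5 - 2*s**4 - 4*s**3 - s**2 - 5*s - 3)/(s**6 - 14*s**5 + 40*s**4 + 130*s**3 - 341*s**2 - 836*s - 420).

Factor the denominator: (s - 7)*(s - 6)*(s - 5)*(s + 1)**2*(s + 2).
Partial-fraction decomposition: 157/(504*(s + 2)) - 1607/(28224*(s + 1)) + 1/(168*(s + 1)**2) + 6911/(252*(s - 5)) - 35355/(392*(s - 6)) + 38887/(576*(s - 7)).
Integrate each term; A/(s−a) gives A·log|s−a|; A/(s−a)² gives −A/(s−a).

38887*log(s - 7)/576 - 35355*log(s - 6)/392 + 6911*log(s - 5)/252 - 1607*log(s + 1)/28224 + 157*log(s + 2)/504 - 1/(168*s + 168) + C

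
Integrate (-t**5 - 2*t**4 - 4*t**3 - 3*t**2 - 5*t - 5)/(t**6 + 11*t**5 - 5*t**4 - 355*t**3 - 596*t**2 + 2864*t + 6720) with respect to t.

Factor the denominator: (t - 4)**2*(t + 3)*(t + 4)*(t + 5)*(t + 7).
Partial-fraction decomposition: -1105/(242*(t + 7)) + 580/(81*(t + 5)) - 245/(64*(t + 4)) + 43/(98*(t + 3)) - 6301747/(30735936*(t - 4)) - 1865/(5544*(t - 4)**2).
Integrate each term; A/(t−a) gives A·log|t−a|; A/(t−a)² gives −A/(t−a).

-6301747*log(t - 4)/30735936 + 43*log(t + 3)/98 - 245*log(t + 4)/64 + 580*log(t + 5)/81 - 1105*log(t + 7)/242 + 1865/(5544*t - 22176) + C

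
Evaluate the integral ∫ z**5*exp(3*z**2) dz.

(9*z**4 - 6*z**2 + 2)*exp(3*z**2)/54 + C

Let u = z², du = 2z dz; rewrite as (1/2)∫ u^2·exp(3u) du.
Now integrate by parts 2 times.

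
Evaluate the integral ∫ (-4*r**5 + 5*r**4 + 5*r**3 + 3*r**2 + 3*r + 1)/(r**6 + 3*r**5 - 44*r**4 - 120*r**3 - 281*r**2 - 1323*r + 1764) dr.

-4849*log(r - 7)/4872 - 13*log(r - 1)/2400 + 463*log(r + 4)/375 - 77645*log(r + 7)/19488 - 3621*log(r**2 + 9)/29000 + 14809*atan(r/3)/43500 + C

Factor the denominator: (r - 7)*(r - 1)*(r + 4)*(r + 7)*(r**2 + 9).
Partial-fraction decomposition: -(3621*r - 14809)/(14500*(r**2 + 9)) - 77645/(19488*(r + 7)) + 463/(375*(r + 4)) - 13/(2400*(r - 1)) - 4849/(4872*(r - 7)).
Integrate each term; A/(r−a) gives A·log|r−a|; the (Br+D)/(r²+p²) term gives a log and an atan.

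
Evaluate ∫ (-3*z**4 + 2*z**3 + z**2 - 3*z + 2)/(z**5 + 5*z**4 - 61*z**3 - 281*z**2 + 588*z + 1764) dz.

-499*log(z - 7)/504 + 187*log(z - 3)/1800 - 13*log(z + 2)/225 + 82*log(z + 6)/9 - 7817*log(z + 7)/700 + C

Factor the denominator: (z - 7)*(z - 3)*(z + 2)*(z + 6)*(z + 7).
Partial-fraction decomposition: -7817/(700*(z + 7)) + 82/(9*(z + 6)) - 13/(225*(z + 2)) + 187/(1800*(z - 3)) - 499/(504*(z - 7)).
Integrate each term: A/(z−a) contributes A·log|z−a|.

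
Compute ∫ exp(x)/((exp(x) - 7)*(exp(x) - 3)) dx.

log(exp(x) - 7)/4 - log(exp(x) - 3)/4 + C

Let u = e^x, du = e^x dx.
The integral becomes ∫ du/((u-7)(u-3)); decompose into partial fractions.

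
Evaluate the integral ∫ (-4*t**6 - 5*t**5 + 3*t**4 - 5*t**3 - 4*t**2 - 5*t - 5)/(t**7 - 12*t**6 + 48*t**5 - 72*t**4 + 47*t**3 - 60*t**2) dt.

107*log(t)/720 - 15401*log(t - 5)/260 + 21145*log(t - 4)/272 - 4079*log(t - 3)/180 + 9*log(t**2 + 1)/2210 + 259*atan(t)/2210 - 1/(12*t) + C

Factor the denominator: t**2*(t - 5)*(t - 4)*(t - 3)*(t**2 + 1).
Partial-fraction decomposition: (18*t + 259)/(2210*(t**2 + 1)) - 4079/(180*(t - 3)) + 21145/(272*(t - 4)) - 15401/(260*(t - 5)) + 107/(720*t) + 1/(12*t**2).
Integrate each term; A/(t−a) gives A·log|t−a|; the (Bt+D)/(t²+p²) term gives a log and an atan.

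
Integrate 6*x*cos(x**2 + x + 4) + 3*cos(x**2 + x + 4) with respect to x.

Let u = x**2 + x + 4, so du = (2*x + 1) dx.
Rewriting, the integral becomes 3·∫ cos(u) du = 3·sin(u).
Substituting back, u = x**2 + x + 4.

3*sin(x**2 + x + 4) + C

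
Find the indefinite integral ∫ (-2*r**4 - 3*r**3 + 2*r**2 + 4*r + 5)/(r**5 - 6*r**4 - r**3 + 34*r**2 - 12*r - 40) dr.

Factor the denominator: (r - 5)*(r - 2)**2*(r + 1)*(r + 2).
Partial-fraction decomposition: -3/(112*(r + 2)) - 2/(27*(r + 1)) + 317/(144*(r - 2)) + 35/(36*(r - 2)**2) - 775/(189*(r - 5)).
Integrate each term; A/(r−a) gives A·log|r−a|; A/(r−a)² gives −A/(r−a).

-775*log(r - 5)/189 + 317*log(r - 2)/144 - 2*log(r + 1)/27 - 3*log(r + 2)/112 - 35/(36*r - 72) + C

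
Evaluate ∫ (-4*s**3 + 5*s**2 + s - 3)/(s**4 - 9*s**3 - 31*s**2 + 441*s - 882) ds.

-1123*log(s - 7)/56 + 227*log(s - 6)/13 - 21*log(s - 3)/40 - 1607*log(s + 7)/1820 + C

Factor the denominator: (s - 7)*(s - 6)*(s - 3)*(s + 7).
Partial-fraction decomposition: -1607/(1820*(s + 7)) - 21/(40*(s - 3)) + 227/(13*(s - 6)) - 1123/(56*(s - 7)).
Integrate each term: A/(s−a) contributes A·log|s−a|.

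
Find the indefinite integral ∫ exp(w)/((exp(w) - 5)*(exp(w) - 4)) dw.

Let u = e^w, du = e^w dw.
The integral becomes ∫ du/((u-5)(u-4)); decompose into partial fractions.

log(exp(w) - 5) - log(exp(w) - 4) + C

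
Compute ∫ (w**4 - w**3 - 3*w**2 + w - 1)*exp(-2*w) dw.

(-4*w**4 - 4*w**3 + 6*w**2 + 2*w + 5)*exp(-2*w)/8 + C

Use integration by parts with u = w**4 - w**3 - 3*w**2 + w - 1, dv = exp(-2*w) dw, so v = -exp(-2*w)/2.
Apply parts 4 times (tabular method): alternate signs, differentiate u down to 0, integrate dv up.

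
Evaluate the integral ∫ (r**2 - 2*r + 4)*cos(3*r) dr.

r**2*sin(3*r)/3 - 2*r*sin(3*r)/3 + 2*r*cos(3*r)/9 + 34*sin(3*r)/27 - 2*cos(3*r)/9 + C

Use integration by parts with u = r**2 - 2*r + 4, dv = cos(3*r) dr, so v = sin(3*r)/3.
Apply parts 2 times (tabular method): alternate signs, differentiate u down to 0, integrate dv up.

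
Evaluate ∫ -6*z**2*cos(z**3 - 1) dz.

Let u = z**3 - 1, so du = (3*z**2) dz.
Rewriting, the integral becomes -2·∫ cos(u) du = -2·sin(u).
Substituting back, u = z**3 - 1.

-2*sin(z**3 - 1) + C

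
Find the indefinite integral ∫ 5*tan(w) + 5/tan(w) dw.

Let u = tan(w), so du = (tan(w)**2 + 1) dw.
Rewriting, the integral becomes 5·∫ 1/u du = 5·log(u).
Substituting back, u = tan(w).

5*log(tan(w)) + C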